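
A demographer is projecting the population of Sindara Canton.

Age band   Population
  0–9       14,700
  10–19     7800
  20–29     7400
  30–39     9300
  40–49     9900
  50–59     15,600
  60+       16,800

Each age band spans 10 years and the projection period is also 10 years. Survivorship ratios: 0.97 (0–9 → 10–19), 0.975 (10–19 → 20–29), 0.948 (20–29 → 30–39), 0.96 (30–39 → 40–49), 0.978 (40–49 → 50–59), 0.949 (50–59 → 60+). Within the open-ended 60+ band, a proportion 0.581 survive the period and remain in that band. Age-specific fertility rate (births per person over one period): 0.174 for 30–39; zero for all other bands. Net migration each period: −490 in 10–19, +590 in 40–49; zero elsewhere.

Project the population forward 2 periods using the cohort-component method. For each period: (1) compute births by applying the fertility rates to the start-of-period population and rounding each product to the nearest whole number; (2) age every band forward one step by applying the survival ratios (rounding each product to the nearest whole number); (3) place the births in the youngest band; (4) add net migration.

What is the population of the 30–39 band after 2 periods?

[period 1]
Births: 9300 * 0.174 = 1618
10–19: 14700 * 0.97 = 14259
20–29: 7800 * 0.975 = 7605
30–39: 7400 * 0.948 = 7015
40–49: 9300 * 0.96 = 8928
50–59: 9900 * 0.978 = 9682
60+: 15600 * 0.949 + 16800 * 0.581 = 14804 + 9761 = 24565
Net migration: 10–19 − 490 → 13769; 40–49 + 590 → 9518
Giving 1618 / 13769 / 7605 / 7015 / 9518 / 9682 / 24565.
[period 2]
Births: 7015 * 0.174 = 1221
10–19: 1618 * 0.97 = 1569
20–29: 13769 * 0.975 = 13425
30–39: 7605 * 0.948 = 7210
40–49: 7015 * 0.96 = 6734
50–59: 9518 * 0.978 = 9309
60+: 9682 * 0.949 + 24565 * 0.581 = 9188 + 14272 = 23460
Net migration: 10–19 − 490 → 1079; 40–49 + 590 → 7324
Giving 1221 / 1079 / 13425 / 7210 / 7324 / 9309 / 23460.

7210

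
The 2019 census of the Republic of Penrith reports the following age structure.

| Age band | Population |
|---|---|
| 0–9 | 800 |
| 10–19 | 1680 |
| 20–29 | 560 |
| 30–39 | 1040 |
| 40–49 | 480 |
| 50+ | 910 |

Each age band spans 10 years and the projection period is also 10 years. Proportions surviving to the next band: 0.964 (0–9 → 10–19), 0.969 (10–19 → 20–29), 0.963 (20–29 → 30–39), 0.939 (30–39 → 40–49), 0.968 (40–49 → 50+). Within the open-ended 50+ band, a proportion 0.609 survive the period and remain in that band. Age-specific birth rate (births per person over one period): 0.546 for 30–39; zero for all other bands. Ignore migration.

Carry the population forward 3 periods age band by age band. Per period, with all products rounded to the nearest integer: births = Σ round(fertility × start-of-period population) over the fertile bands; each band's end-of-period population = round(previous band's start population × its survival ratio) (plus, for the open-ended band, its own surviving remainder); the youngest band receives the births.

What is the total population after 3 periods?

Let band 1 be 0–9 through band 6 = 50+.
Period 1.
Births: 1040 × 0.546 = 568
Band 2: 800 × 0.964 = 771
Band 3: 1680 × 0.969 = 1628
Band 4: 560 × 0.963 = 539
Band 5: 1040 × 0.939 = 977
Band 6: 480 × 0.968 + 910 × 0.609 = 465 + 554 = 1019
Giving 568 / 771 / 1628 / 539 / 977 / 1019.
Period 2.
Births: 539 × 0.546 = 294
Band 2: 568 × 0.964 = 548
Band 3: 771 × 0.969 = 747
Band 4: 1628 × 0.963 = 1568
Band 5: 539 × 0.939 = 506
Band 6: 977 × 0.968 + 1019 × 0.609 = 946 + 621 = 1567
Giving 294 / 548 / 747 / 1568 / 506 / 1567.
Period 3.
Births: 1568 × 0.546 = 856
Band 2: 294 × 0.964 = 283
Band 3: 548 × 0.969 = 531
Band 4: 747 × 0.963 = 719
Band 5: 1568 × 0.939 = 1472
Band 6: 506 × 0.968 + 1567 × 0.609 = 490 + 954 = 1444
Giving 856 / 283 / 531 / 719 / 1472 / 1444.
Total after period 3: 856 + 283 + 531 + 719 + 1472 + 1444 = 5305

5305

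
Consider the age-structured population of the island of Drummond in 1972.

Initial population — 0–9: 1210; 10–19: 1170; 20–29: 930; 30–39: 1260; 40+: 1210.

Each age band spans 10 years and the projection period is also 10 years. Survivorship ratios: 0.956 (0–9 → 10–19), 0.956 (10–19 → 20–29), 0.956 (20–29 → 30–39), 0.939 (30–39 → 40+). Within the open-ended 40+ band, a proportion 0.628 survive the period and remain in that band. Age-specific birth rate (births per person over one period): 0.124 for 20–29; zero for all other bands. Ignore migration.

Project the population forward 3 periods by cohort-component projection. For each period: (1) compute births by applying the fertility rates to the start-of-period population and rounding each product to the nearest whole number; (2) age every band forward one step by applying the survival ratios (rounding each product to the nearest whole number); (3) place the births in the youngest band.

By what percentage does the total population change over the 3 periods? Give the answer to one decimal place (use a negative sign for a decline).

Period 1.
Births: 930 × 0.124 = 115
10–19: 1210 × 0.956 = 1157
20–29: 1170 × 0.956 = 1119
30–39: 930 × 0.956 = 889
40+: 1260 × 0.939 + 1210 × 0.628 = 1183 + 760 = 1943
End of period: [115, 1157, 1119, 889, 1943]
Period 2.
Births: 1119 × 0.124 = 139
10–19: 115 × 0.956 = 110
20–29: 1157 × 0.956 = 1106
30–39: 1119 × 0.956 = 1070
40+: 889 × 0.939 + 1943 × 0.628 = 835 + 1220 = 2055
End of period: [139, 110, 1106, 1070, 2055]
Period 3.
Births: 1106 × 0.124 = 137
10–19: 139 × 0.956 = 133
20–29: 110 × 0.956 = 105
30–39: 1106 × 0.956 = 1057
40+: 1070 × 0.939 + 2055 × 0.628 = 1005 + 1291 = 2296
End of period: [137, 133, 105, 1057, 2296]
Total: 5780 → 3728; change = -2052; percentage change = -35.5%

-35.5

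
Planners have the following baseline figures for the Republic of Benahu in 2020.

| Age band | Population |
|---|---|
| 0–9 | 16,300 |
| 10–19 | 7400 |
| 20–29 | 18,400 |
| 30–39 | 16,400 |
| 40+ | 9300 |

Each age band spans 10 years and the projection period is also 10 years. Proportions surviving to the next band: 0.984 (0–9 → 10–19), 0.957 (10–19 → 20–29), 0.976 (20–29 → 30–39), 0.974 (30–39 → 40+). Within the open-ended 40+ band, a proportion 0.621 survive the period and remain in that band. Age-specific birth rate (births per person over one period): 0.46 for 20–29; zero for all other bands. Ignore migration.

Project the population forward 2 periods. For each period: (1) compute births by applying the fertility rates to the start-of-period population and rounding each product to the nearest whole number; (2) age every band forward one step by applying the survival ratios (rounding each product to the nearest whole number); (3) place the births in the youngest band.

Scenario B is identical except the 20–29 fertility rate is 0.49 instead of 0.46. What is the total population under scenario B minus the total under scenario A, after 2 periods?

755

— Period 1 —
Births: 18400 × 0.46 = 8464
10–19: 16300 × 0.984 = 16039
20–29: 7400 × 0.957 = 7082
30–39: 18400 × 0.976 = 17958
40+: 16400 × 0.974 + 9300 × 0.621 = 15974 + 5775 = 21749
Giving 8464 / 16039 / 7082 / 17958 / 21749.
— Period 2 —
Births: 7082 × 0.46 = 3258
10–19: 8464 × 0.984 = 8329
20–29: 16039 × 0.957 = 15349
30–39: 7082 × 0.976 = 6912
40+: 17958 × 0.974 + 21749 × 0.621 = 17491 + 13506 = 30997
Giving 3258 / 8329 / 15349 / 6912 / 30997.
Scenario A total after 2 periods: 64845
Scenario B projection —
— Period 1 —
Births: 18400 × 0.49 = 9016
10–19: 16300 × 0.984 = 16039
20–29: 7400 × 0.957 = 7082
30–39: 18400 × 0.976 = 17958
40+: 16400 × 0.974 + 9300 × 0.621 = 15974 + 5775 = 21749
Giving 9016 / 16039 / 7082 / 17958 / 21749.
— Period 2 —
Births: 7082 × 0.49 = 3470
10–19: 9016 × 0.984 = 8872
20–29: 16039 × 0.957 = 15349
30–39: 7082 × 0.976 = 6912
40+: 17958 × 0.974 + 21749 × 0.621 = 17491 + 13506 = 30997
Giving 3470 / 8872 / 15349 / 6912 / 30997.
Scenario B total after 2 periods: 65600
Difference B − A = 65600 − 64845 = 755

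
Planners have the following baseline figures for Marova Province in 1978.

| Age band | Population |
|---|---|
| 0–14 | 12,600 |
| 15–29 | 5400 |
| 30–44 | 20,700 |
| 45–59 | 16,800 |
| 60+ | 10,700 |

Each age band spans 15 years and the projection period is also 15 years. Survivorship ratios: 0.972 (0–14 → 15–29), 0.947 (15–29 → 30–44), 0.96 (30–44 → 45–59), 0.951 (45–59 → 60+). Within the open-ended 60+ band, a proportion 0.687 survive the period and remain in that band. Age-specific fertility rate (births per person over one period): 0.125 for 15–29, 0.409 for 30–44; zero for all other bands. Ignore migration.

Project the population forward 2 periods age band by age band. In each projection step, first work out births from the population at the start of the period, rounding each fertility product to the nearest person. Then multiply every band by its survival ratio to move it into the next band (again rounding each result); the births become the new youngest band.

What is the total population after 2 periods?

(Groups numbered youngest = 1 to oldest = 5.)
— Period 1 —
Births: 5400 × 0.125 = 675 ; 20700 × 0.409 = 8466 → 9141
Group 2: 12600 × 0.972 = 12247
Group 3: 5400 × 0.947 = 5114
Group 4: 20700 × 0.96 = 19872
Group 5: 16800 × 0.951 + 10700 × 0.687 = 15977 + 7351 = 23328
Population now: 0–14=9141, 15–29=12247, 30–44=5114, 45–59=19872, 60+=23328
— Period 2 —
Births: 12247 × 0.125 = 1531 ; 5114 × 0.409 = 2092 → 3623
Group 2: 9141 × 0.972 = 8885
Group 3: 12247 × 0.947 = 11598
Group 4: 5114 × 0.96 = 4909
Group 5: 19872 × 0.951 + 23328 × 0.687 = 18898 + 16026 = 34924
Population now: 0–14=3623, 15–29=8885, 30–44=11598, 45–59=4909, 60+=34924
Total after period 2: 3623 + 8885 + 11598 + 4909 + 34924 = 63939

63939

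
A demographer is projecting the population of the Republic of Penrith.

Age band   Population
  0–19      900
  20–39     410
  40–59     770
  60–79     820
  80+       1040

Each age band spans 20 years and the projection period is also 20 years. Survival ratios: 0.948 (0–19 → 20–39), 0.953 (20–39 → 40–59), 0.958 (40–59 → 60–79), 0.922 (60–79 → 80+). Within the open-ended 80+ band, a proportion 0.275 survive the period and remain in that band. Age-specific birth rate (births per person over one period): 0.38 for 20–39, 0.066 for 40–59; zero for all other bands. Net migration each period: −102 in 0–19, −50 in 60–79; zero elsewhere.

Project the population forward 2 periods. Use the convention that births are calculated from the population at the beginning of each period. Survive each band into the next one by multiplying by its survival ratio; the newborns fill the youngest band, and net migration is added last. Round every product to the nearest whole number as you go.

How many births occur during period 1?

207

Call the bands 1 to 5, youngest first.
Period 1.
Births: 410 × 0.38 = 156, 770 × 0.066 = 51 → 207
Band 2: 900 × 0.948 = 853
Band 3: 410 × 0.953 = 391
Band 4: 770 × 0.958 = 738
Band 5: 820 × 0.922 + 1040 × 0.275 = 756 + 286 = 1042
Net migration: Band 1 − 102 → 105; Band 4 − 50 → 688
End of period: [105, 853, 391, 688, 1042]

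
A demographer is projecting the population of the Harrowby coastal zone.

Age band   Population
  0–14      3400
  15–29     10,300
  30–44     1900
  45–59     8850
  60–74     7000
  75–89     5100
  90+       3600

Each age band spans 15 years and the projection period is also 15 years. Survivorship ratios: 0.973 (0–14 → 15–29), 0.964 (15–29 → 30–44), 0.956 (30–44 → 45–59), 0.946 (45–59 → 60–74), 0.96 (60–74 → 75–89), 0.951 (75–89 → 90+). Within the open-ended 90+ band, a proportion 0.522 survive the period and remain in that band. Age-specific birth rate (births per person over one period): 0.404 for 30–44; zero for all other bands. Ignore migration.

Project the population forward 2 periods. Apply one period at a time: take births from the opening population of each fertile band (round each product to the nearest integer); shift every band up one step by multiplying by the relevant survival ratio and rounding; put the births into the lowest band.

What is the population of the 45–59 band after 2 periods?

Period 1.
Births: 1900 * 0.404 = 768
15–29: 3400 * 0.973 = 3308
30–44: 10300 * 0.964 = 9929
45–59: 1900 * 0.956 = 1816
60–74: 8850 * 0.946 = 8372
75–89: 7000 * 0.96 = 6720
90+: 5100 * 0.951 + 3600 * 0.522 = 4850 + 1879 = 6729
Giving 768 / 3308 / 9929 / 1816 / 8372 / 6720 / 6729.
Period 2.
Births: 9929 * 0.404 = 4011
15–29: 768 * 0.973 = 747
30–44: 3308 * 0.964 = 3189
45–59: 9929 * 0.956 = 9492
60–74: 1816 * 0.946 = 1718
75–89: 8372 * 0.96 = 8037
90+: 6720 * 0.951 + 6729 * 0.522 = 6391 + 3513 = 9904
Giving 4011 / 747 / 3189 / 9492 / 1718 / 8037 / 9904.

9492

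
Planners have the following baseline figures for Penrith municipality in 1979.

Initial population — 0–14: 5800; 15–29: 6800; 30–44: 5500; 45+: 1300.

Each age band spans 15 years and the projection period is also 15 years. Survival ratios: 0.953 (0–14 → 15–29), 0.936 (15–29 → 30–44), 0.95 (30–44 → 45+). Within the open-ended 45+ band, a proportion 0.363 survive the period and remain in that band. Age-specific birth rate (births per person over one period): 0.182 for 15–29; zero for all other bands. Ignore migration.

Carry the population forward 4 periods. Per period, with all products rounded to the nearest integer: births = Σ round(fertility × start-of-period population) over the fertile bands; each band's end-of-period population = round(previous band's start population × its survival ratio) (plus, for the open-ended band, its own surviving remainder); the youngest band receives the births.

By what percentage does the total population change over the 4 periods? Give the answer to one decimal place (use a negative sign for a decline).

-73.3

After projecting period 1:
Births: 6800 × 0.182 = 1238
15–29: 5800 × 0.953 = 5527
30–44: 6800 × 0.936 = 6365
45+: 5500 × 0.95 + 1300 × 0.363 = 5225 + 472 = 5697
→ [1238, 5527, 6365, 5697]
After projecting period 2:
Births: 5527 × 0.182 = 1006
15–29: 1238 × 0.953 = 1180
30–44: 5527 × 0.936 = 5173
45+: 6365 × 0.95 + 5697 × 0.363 = 6047 + 2068 = 8115
→ [1006, 1180, 5173, 8115]
After projecting period 3:
Births: 1180 × 0.182 = 215
15–29: 1006 × 0.953 = 959
30–44: 1180 × 0.936 = 1104
45+: 5173 × 0.95 + 8115 × 0.363 = 4914 + 2946 = 7860
→ [215, 959, 1104, 7860]
After projecting period 4:
Births: 959 × 0.182 = 175
15–29: 215 × 0.953 = 205
30–44: 959 × 0.936 = 898
45+: 1104 × 0.95 + 7860 × 0.363 = 1049 + 2853 = 3902
→ [175, 205, 898, 3902]
Total: 19400 → 5180; change = -14220; percentage change = -73.3%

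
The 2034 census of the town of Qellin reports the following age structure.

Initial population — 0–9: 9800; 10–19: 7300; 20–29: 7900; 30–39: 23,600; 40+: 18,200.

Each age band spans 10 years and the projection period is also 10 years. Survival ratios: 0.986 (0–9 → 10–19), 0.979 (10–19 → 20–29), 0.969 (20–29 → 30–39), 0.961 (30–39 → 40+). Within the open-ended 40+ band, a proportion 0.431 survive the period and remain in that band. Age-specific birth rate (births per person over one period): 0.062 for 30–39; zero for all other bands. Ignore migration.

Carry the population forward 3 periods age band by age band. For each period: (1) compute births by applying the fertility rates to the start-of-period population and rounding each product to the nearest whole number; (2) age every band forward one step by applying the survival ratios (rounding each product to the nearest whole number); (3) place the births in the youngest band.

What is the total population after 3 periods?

— Period 1 —
Births: 23600 × 0.062 = 1463
10–19: 9800 × 0.986 = 9663
20–29: 7300 × 0.979 = 7147
30–39: 7900 × 0.969 = 7655
40+: 23600 × 0.961 + 18200 × 0.431 = 22680 + 7844 = 30524
Giving 1463 / 9663 / 7147 / 7655 / 30524.
— Period 2 —
Births: 7655 × 0.062 = 475
10–19: 1463 × 0.986 = 1443
20–29: 9663 × 0.979 = 9460
30–39: 7147 × 0.969 = 6925
40+: 7655 × 0.961 + 30524 × 0.431 = 7356 + 13156 = 20512
Giving 475 / 1443 / 9460 / 6925 / 20512.
— Period 3 —
Births: 6925 × 0.062 = 429
10–19: 475 × 0.986 = 468
20–29: 1443 × 0.979 = 1413
30–39: 9460 × 0.969 = 9167
40+: 6925 × 0.961 + 20512 × 0.431 = 6655 + 8841 = 15496
Giving 429 / 468 / 1413 / 9167 / 15496.
Total after period 3: 429 + 468 + 1413 + 9167 + 15496 = 26973

26973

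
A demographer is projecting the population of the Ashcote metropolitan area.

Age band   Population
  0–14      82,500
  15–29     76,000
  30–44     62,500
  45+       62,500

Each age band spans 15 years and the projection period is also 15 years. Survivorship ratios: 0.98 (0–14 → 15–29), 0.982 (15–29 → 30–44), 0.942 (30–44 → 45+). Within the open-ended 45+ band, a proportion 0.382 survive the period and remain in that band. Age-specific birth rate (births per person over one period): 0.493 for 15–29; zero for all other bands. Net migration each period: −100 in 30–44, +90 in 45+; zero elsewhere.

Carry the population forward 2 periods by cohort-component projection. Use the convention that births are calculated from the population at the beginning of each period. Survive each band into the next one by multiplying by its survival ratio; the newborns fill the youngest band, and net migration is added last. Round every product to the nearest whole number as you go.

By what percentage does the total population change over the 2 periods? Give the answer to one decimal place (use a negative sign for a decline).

Call the groups 1 to 4, youngest first.
[period 1]
Births: 76000 * 0.493 = 37468
Group 2: 82500 * 0.98 = 80850
Group 3: 76000 * 0.982 = 74632
Group 4: 62500 * 0.942 + 62500 * 0.382 = 58875 + 23875 = 82750
Net migration: Group 3 − 100 → 74532; Group 4 + 90 → 82840
End of period: [37468, 80850, 74532, 82840]
[period 2]
Births: 80850 * 0.493 = 39859
Group 2: 37468 * 0.98 = 36719
Group 3: 80850 * 0.982 = 79395
Group 4: 74532 * 0.942 + 82840 * 0.382 = 70209 + 31645 = 101854
Net migration: Group 3 − 100 → 79295; Group 4 + 90 → 101944
End of period: [39859, 36719, 79295, 101944]
Total: 283500 → 257817; change = -25683; percentage change = -9.1%

-9.1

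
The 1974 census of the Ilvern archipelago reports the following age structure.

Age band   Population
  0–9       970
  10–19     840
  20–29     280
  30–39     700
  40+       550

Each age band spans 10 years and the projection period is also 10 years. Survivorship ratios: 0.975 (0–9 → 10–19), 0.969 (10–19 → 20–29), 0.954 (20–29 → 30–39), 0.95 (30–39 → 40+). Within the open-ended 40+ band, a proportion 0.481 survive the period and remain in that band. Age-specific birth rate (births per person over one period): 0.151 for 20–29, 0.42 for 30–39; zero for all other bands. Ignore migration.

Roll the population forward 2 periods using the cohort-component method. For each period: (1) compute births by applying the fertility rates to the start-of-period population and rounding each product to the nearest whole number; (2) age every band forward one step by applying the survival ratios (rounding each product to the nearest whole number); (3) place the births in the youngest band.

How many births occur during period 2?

235

Period 1.
Births: 280 * 0.151 = 42 ; 700 * 0.42 = 294 → 336
10–19: 970 * 0.975 = 946
20–29: 840 * 0.969 = 814
30–39: 280 * 0.954 = 267
40+: 700 * 0.95 + 550 * 0.481 = 665 + 265 = 930
Giving 336 / 946 / 814 / 267 / 930.
Period 2.
Births: 814 * 0.151 = 123 ; 267 * 0.42 = 112 → 235
10–19: 336 * 0.975 = 328
20–29: 946 * 0.969 = 917
30–39: 814 * 0.954 = 777
40+: 267 * 0.95 + 930 * 0.481 = 254 + 447 = 701
Giving 235 / 328 / 917 / 777 / 701.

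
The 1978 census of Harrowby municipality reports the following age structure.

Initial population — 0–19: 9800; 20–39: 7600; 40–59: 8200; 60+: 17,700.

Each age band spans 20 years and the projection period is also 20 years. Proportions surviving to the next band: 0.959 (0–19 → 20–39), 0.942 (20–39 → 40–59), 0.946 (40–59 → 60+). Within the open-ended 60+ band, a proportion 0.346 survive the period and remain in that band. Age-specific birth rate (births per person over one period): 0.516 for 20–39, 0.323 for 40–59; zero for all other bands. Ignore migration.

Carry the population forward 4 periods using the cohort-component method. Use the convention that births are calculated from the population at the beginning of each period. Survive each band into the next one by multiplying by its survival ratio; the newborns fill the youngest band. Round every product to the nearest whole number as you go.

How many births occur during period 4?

5460

(Bands numbered youngest = 1 to oldest = 4.)
Period 1:
Births: 7600 * 0.516 = 3922 ; 8200 * 0.323 = 2649 → 6571
Band 2: 9800 * 0.959 = 9398
Band 3: 7600 * 0.942 = 7159
Band 4: 8200 * 0.946 + 17700 * 0.346 = 7757 + 6124 = 13881
→ [6571, 9398, 7159, 13881]
Period 2:
Births: 9398 * 0.516 = 4849 ; 7159 * 0.323 = 2312 → 7161
Band 2: 6571 * 0.959 = 6302
Band 3: 9398 * 0.942 = 8853
Band 4: 7159 * 0.946 + 13881 * 0.346 = 6772 + 4803 = 11575
→ [7161, 6302, 8853, 11575]
Period 3:
Births: 6302 * 0.516 = 3252 ; 8853 * 0.323 = 2860 → 6112
Band 2: 7161 * 0.959 = 6867
Band 3: 6302 * 0.942 = 5936
Band 4: 8853 * 0.946 + 11575 * 0.346 = 8375 + 4005 = 12380
→ [6112, 6867, 5936, 12380]
Period 4:
Births: 6867 * 0.516 = 3543 ; 5936 * 0.323 = 1917 → 5460
Band 2: 6112 * 0.959 = 5861
Band 3: 6867 * 0.942 = 6469
Band 4: 5936 * 0.946 + 12380 * 0.346 = 5615 + 4283 = 9898
→ [5460, 5861, 6469, 9898]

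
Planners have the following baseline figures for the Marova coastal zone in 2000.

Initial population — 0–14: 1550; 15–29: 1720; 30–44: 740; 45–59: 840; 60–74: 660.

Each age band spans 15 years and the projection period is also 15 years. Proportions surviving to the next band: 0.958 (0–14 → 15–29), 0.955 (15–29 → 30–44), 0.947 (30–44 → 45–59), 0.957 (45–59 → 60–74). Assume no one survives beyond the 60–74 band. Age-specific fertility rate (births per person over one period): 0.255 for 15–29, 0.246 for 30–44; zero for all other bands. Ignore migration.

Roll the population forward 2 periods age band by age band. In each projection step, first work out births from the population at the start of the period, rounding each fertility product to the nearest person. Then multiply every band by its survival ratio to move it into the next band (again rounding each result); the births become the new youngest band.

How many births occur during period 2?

783

After projecting period 1:
Births: 1720 * 0.255 = 439 ; 740 * 0.246 = 182 → 621
15–29: 1550 * 0.958 = 1485
30–44: 1720 * 0.955 = 1643
45–59: 740 * 0.947 = 701
60–74: 840 * 0.957 = 804
Giving 621 / 1485 / 1643 / 701 / 804.
After projecting period 2:
Births: 1485 * 0.255 = 379 ; 1643 * 0.246 = 404 → 783
15–29: 621 * 0.958 = 595
30–44: 1485 * 0.955 = 1418
45–59: 1643 * 0.947 = 1556
60–74: 701 * 0.957 = 671
Giving 783 / 595 / 1418 / 1556 / 671.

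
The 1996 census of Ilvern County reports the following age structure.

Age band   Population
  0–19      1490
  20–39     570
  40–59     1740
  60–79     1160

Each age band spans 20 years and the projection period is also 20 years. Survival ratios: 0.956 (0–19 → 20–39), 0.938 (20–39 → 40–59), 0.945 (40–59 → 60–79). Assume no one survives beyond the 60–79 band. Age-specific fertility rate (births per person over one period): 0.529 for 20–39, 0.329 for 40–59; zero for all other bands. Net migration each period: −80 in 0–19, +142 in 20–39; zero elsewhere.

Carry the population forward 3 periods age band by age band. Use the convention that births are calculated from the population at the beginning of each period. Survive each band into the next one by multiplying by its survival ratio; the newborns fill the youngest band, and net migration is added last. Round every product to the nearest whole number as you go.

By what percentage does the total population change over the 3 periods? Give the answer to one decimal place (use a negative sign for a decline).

Period 1:
Births: 570 × 0.529 = 302 ; 1740 × 0.329 = 572 → total 874
20–39: 1490 × 0.956 = 1424
40–59: 570 × 0.938 = 535
60–79: 1740 × 0.945 = 1644
Net migration: 0–19 − 80 → 794; 20–39 + 142 → 1566
Giving 794 / 1566 / 535 / 1644.
Period 2:
Births: 1566 × 0.529 = 828 ; 535 × 0.329 = 176 → total 1004
20–39: 794 × 0.956 = 759
40–59: 1566 × 0.938 = 1469
60–79: 535 × 0.945 = 506
Net migration: 0–19 − 80 → 924; 20–39 + 142 → 901
Giving 924 / 901 / 1469 / 506.
Period 3:
Births: 901 × 0.529 = 477 ; 1469 × 0.329 = 483 → total 960
20–39: 924 × 0.956 = 883
40–59: 901 × 0.938 = 845
60–79: 1469 × 0.945 = 1388
Net migration: 0–19 − 80 → 880; 20–39 + 142 → 1025
Giving 880 / 1025 / 845 / 1388.
Total: 4960 → 4138; change = -822; percentage change = -16.6%

-16.6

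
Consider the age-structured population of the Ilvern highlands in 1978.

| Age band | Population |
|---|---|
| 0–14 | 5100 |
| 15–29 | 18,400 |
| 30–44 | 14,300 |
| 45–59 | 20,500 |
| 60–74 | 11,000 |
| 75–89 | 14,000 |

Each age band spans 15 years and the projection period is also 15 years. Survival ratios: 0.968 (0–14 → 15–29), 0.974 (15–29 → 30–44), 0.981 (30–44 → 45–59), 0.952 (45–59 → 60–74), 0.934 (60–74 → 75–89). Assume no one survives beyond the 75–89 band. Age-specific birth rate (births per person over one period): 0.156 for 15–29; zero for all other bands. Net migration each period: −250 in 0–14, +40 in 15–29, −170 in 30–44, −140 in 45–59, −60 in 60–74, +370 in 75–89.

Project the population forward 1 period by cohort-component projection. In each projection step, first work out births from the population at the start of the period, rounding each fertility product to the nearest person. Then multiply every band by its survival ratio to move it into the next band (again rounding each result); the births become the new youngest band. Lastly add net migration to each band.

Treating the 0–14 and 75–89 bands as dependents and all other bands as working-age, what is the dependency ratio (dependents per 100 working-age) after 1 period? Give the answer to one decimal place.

Numbering the bands 1..6 from youngest to oldest:
— Period 1 —
Births: 18400 * 0.156 = 2870
Band 2: 5100 * 0.968 = 4937
Band 3: 18400 * 0.974 = 17922
Band 4: 14300 * 0.981 = 14028
Band 5: 20500 * 0.952 = 19516
Band 6: 11000 * 0.934 = 10274
Net migration: Band 1 − 250 → 2620; Band 2 + 40 → 4977; Band 3 − 170 → 17752; Band 4 − 140 → 13888; Band 5 − 60 → 19456; Band 6 + 370 → 10644
Population now: 0–14=2620, 15–29=4977, 30–44=17752, 45–59=13888, 60–74=19456, 75–89=10644
Dependents (band 0–14 + band 75–89) = 2620 + 10644 = 13264; working-age = 56073; ratio = 13264/56073 × 100 = 23.7

23.7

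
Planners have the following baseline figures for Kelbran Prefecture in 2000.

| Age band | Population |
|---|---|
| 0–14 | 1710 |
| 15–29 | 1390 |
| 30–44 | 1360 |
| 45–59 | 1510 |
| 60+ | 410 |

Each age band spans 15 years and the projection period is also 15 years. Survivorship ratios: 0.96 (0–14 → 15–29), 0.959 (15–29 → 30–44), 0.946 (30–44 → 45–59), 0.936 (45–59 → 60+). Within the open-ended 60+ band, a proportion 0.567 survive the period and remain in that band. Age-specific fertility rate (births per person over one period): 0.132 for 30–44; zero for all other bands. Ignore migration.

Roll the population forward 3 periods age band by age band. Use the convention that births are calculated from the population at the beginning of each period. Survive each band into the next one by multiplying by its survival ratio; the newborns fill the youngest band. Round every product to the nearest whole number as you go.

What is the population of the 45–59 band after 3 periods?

Period 1.
Births: 1360 × 0.132 = 180
15–29: 1710 × 0.96 = 1642
30–44: 1390 × 0.959 = 1333
45–59: 1360 × 0.946 = 1287
60+: 1510 × 0.936 + 410 × 0.567 = 1413 + 232 = 1645
Giving 180 / 1642 / 1333 / 1287 / 1645.
Period 2.
Births: 1333 × 0.132 = 176
15–29: 180 × 0.96 = 173
30–44: 1642 × 0.959 = 1575
45–59: 1333 × 0.946 = 1261
60+: 1287 × 0.936 + 1645 × 0.567 = 1205 + 933 = 2138
Giving 176 / 173 / 1575 / 1261 / 2138.
Period 3.
Births: 1575 × 0.132 = 208
15–29: 176 × 0.96 = 169
30–44: 173 × 0.959 = 166
45–59: 1575 × 0.946 = 1490
60+: 1261 × 0.936 + 2138 × 0.567 = 1180 + 1212 = 2392
Giving 208 / 169 / 166 / 1490 / 2392.

1490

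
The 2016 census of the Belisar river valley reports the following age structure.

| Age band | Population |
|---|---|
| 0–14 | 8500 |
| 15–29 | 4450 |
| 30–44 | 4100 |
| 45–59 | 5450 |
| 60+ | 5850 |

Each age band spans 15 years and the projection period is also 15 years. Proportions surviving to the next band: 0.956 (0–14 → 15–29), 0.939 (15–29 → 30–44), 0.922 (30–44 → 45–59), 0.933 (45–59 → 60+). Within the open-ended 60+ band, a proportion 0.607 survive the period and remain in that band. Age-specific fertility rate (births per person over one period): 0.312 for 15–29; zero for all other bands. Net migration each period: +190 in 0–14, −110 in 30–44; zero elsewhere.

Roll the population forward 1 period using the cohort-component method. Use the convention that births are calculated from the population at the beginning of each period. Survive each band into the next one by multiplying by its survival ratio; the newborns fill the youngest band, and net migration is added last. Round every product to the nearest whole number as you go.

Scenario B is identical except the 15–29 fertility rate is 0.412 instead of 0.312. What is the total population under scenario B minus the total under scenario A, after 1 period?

Period 1.
Births: 4450 * 0.312 = 1388
15–29: 8500 * 0.956 = 8126
30–44: 4450 * 0.939 = 4179
45–59: 4100 * 0.922 = 3780
60+: 5450 * 0.933 + 5850 * 0.607 = 5085 + 3551 = 8636
Net migration: 0–14 + 190 → 1578; 30–44 − 110 → 4069
Population now: 0–14=1578, 15–29=8126, 30–44=4069, 45–59=3780, 60+=8636
Scenario A total after 1 period: 26189
Scenario B projection —
Period 1.
Births: 4450 * 0.412 = 1833
15–29: 8500 * 0.956 = 8126
30–44: 4450 * 0.939 = 4179
45–59: 4100 * 0.922 = 3780
60+: 5450 * 0.933 + 5850 * 0.607 = 5085 + 3551 = 8636
Net migration: 0–14 + 190 → 2023; 30–44 − 110 → 4069
Population now: 0–14=2023, 15–29=8126, 30–44=4069, 45–59=3780, 60+=8636
Scenario B total after 1 period: 26634
Difference B − A = 26634 − 26189 = 445

445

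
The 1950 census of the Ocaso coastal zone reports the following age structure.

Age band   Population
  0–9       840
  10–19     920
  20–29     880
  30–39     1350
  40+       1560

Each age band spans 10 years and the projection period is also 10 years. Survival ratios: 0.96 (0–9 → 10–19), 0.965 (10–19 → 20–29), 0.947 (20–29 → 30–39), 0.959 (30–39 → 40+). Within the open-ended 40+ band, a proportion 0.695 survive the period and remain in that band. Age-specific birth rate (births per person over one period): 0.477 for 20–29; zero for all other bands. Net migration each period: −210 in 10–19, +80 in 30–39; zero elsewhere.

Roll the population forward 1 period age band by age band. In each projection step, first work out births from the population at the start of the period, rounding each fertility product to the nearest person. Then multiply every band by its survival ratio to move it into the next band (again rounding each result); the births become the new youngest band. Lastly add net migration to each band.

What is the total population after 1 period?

Period 1:
Births: 880 × 0.477 = 420
10–19: 840 × 0.96 = 806
20–29: 920 × 0.965 = 888
30–39: 880 × 0.947 = 833
40+: 1350 × 0.959 + 1560 × 0.695 = 1295 + 1084 = 2379
Net migration: 10–19 − 210 → 596; 30–39 + 80 → 913
Population now: 0–9=420, 10–19=596, 20–29=888, 30–39=913, 40+=2379
Total after period 1: 420 + 596 + 888 + 913 + 2379 = 5196

5196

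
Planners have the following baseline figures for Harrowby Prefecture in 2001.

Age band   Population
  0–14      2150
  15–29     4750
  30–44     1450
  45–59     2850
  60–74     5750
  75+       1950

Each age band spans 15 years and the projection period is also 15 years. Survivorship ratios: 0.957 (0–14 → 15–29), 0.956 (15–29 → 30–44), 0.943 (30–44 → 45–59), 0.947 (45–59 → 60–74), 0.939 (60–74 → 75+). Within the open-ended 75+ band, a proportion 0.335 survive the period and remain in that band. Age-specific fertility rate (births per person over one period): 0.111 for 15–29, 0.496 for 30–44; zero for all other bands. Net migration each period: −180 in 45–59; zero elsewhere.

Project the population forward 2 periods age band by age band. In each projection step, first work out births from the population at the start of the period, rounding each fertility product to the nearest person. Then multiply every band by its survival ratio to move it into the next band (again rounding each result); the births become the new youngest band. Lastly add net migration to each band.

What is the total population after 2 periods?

[period 1]
Births: 4750 × 0.111 = 527 ; 1450 × 0.496 = 719 → 1246
15–29: 2150 × 0.957 = 2058
30–44: 4750 × 0.956 = 4541
45–59: 1450 × 0.943 = 1367
60–74: 2850 × 0.947 = 2699
75+: 5750 × 0.939 + 1950 × 0.335 = 5399 + 653 = 6052
Net migration: 45–59 − 180 → 1187
Population now: 0–14=1246, 15–29=2058, 30–44=4541, 45–59=1187, 60–74=2699, 75+=6052
[period 2]
Births: 2058 × 0.111 = 228 ; 4541 × 0.496 = 2252 → 2480
15–29: 1246 × 0.957 = 1192
30–44: 2058 × 0.956 = 1967
45–59: 4541 × 0.943 = 4282
60–74: 1187 × 0.947 = 1124
75+: 2699 × 0.939 + 6052 × 0.335 = 2534 + 2027 = 4561
Net migration: 45–59 − 180 → 4102
Population now: 0–14=2480, 15–29=1192, 30–44=1967, 45–59=4102, 60–74=1124, 75+=4561
Total after period 2: 2480 + 1192 + 1967 + 4102 + 1124 + 4561 = 15426

15426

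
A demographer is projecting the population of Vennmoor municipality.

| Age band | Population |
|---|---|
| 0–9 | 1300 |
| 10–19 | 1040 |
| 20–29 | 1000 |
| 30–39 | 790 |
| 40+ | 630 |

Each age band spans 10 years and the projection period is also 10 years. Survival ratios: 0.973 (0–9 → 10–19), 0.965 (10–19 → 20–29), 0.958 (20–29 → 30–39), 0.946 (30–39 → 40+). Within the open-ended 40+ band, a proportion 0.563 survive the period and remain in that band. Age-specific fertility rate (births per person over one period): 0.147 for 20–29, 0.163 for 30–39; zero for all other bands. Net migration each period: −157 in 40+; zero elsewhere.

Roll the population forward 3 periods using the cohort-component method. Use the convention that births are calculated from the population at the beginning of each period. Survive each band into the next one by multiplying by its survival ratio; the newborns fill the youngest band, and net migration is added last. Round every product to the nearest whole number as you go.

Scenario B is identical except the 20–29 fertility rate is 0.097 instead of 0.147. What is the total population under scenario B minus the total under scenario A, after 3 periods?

Period 1:
Births: 1000 × 0.147 = 147  |  790 × 0.163 = 129 → 276
10–19: 1300 × 0.973 = 1265
20–29: 1040 × 0.965 = 1004
30–39: 1000 × 0.958 = 958
40+: 790 × 0.946 + 630 × 0.563 = 747 + 355 = 1102
Net migration: 40+ − 157 → 945
End of period: [276, 1265, 1004, 958, 945]
Period 2:
Births: 1004 × 0.147 = 148  |  958 × 0.163 = 156 → 304
10–19: 276 × 0.973 = 269
20–29: 1265 × 0.965 = 1221
30–39: 1004 × 0.958 = 962
40+: 958 × 0.946 + 945 × 0.563 = 906 + 532 = 1438
Net migration: 40+ − 157 → 1281
End of period: [304, 269, 1221, 962, 1281]
Period 3:
Births: 1221 × 0.147 = 179  |  962 × 0.163 = 157 → 336
10–19: 304 × 0.973 = 296
20–29: 269 × 0.965 = 260
30–39: 1221 × 0.958 = 1170
40+: 962 × 0.946 + 1281 × 0.563 = 910 + 721 = 1631
Net migration: 40+ − 157 → 1474
End of period: [336, 296, 260, 1170, 1474]
Scenario A total after 3 periods: 3536
Scenario B projection —
Period 1:
Births: 1000 × 0.097 = 97  |  790 × 0.163 = 129 → 226
10–19: 1300 × 0.973 = 1265
20–29: 1040 × 0.965 = 1004
30–39: 1000 × 0.958 = 958
40+: 790 × 0.946 + 630 × 0.563 = 747 + 355 = 1102
Net migration: 40+ − 157 → 945
End of period: [226, 1265, 1004, 958, 945]
Period 2:
Births: 1004 × 0.097 = 97  |  958 × 0.163 = 156 → 253
10–19: 226 × 0.973 = 220
20–29: 1265 × 0.965 = 1221
30–39: 1004 × 0.958 = 962
40+: 958 × 0.946 + 945 × 0.563 = 906 + 532 = 1438
Net migration: 40+ − 157 → 1281
End of period: [253, 220, 1221, 962, 1281]
Period 3:
Births: 1221 × 0.097 = 118  |  962 × 0.163 = 157 → 275
10–19: 253 × 0.973 = 246
20–29: 220 × 0.965 = 212
30–39: 1221 × 0.958 = 1170
40+: 962 × 0.946 + 1281 × 0.563 = 910 + 721 = 1631
Net migration: 40+ − 157 → 1474
End of period: [275, 246, 212, 1170, 1474]
Scenario B total after 3 periods: 3377
Difference B − A = 3377 − 3536 = -159

-159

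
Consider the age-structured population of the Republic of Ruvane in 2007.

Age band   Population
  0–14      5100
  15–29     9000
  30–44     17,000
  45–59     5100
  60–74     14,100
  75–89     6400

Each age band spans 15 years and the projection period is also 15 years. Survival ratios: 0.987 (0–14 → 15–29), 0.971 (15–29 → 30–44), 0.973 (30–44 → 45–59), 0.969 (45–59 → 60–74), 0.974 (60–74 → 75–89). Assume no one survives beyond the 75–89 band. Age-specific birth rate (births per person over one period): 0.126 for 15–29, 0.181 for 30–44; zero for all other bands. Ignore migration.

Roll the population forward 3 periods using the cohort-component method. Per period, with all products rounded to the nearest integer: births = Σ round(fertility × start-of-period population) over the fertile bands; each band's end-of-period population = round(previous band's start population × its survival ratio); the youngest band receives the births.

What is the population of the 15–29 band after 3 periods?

— Period 1 —
Births: 9000 × 0.126 = 1134 ; 17000 × 0.181 = 3077 ⇒ total 4211
15–29: 5100 × 0.987 = 5034
30–44: 9000 × 0.971 = 8739
45–59: 17000 × 0.973 = 16541
60–74: 5100 × 0.969 = 4942
75–89: 14100 × 0.974 = 13733
Population now: 0–14=4211, 15–29=5034, 30–44=8739, 45–59=16541, 60–74=4942, 75–89=13733
— Period 2 —
Births: 5034 × 0.126 = 634 ; 8739 × 0.181 = 1582 ⇒ total 2216
15–29: 4211 × 0.987 = 4156
30–44: 5034 × 0.971 = 4888
45–59: 8739 × 0.973 = 8503
60–74: 16541 × 0.969 = 16028
75–89: 4942 × 0.974 = 4814
Population now: 0–14=2216, 15–29=4156, 30–44=4888, 45–59=8503, 60–74=16028, 75–89=4814
— Period 3 —
Births: 4156 × 0.126 = 524 ; 4888 × 0.181 = 885 ⇒ total 1409
15–29: 2216 × 0.987 = 2187
30–44: 4156 × 0.971 = 4035
45–59: 4888 × 0.973 = 4756
60–74: 8503 × 0.969 = 8239
75–89: 16028 × 0.974 = 15611
Population now: 0–14=1409, 15–29=2187, 30–44=4035, 45–59=4756, 60–74=8239, 75–89=15611

2187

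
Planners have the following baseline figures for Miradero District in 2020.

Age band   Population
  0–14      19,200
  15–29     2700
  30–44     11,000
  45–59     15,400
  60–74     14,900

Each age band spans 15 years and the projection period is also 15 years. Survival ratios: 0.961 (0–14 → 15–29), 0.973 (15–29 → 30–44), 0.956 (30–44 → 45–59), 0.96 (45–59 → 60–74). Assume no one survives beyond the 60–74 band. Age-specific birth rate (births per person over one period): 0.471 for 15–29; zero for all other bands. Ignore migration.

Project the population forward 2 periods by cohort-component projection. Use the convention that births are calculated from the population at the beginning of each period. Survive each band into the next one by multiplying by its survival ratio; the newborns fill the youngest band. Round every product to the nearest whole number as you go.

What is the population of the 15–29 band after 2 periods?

— Period 1 —
Births: 2700 × 0.471 = 1272
15–29: 19200 × 0.961 = 18451
30–44: 2700 × 0.973 = 2627
45–59: 11000 × 0.956 = 10516
60–74: 15400 × 0.96 = 14784
Giving 1272 / 18451 / 2627 / 10516 / 14784.
— Period 2 —
Births: 18451 × 0.471 = 8690
15–29: 1272 × 0.961 = 1222
30–44: 18451 × 0.973 = 17953
45–59: 2627 × 0.956 = 2511
60–74: 10516 × 0.96 = 10095
Giving 8690 / 1222 / 17953 / 2511 / 10095.

1222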